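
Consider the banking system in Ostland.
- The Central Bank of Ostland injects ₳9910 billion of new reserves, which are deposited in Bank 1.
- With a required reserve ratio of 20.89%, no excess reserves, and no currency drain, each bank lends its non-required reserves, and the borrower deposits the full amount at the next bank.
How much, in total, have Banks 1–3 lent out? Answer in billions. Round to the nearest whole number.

Bank i lends (1 − rr)^i of the original deposit: Bank 1 lends 9910·0.7911 = 7839.8010, Bank 2 lends 9910·0.7911² ≈ 6202.0666, and so on.
Summing a geometric series: total = 9910·[0.7911·(1 − 0.7911^3) / (1 − 0.7911)] ≈ 18948.3224 billion.

₳18948 billion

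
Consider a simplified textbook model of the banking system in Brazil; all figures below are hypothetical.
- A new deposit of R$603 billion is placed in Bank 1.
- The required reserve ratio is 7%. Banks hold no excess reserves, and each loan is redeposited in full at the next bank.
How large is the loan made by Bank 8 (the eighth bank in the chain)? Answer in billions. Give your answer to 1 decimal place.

R$337.4 billion

Each bank lends a fraction (1 − rr) = 0.9300 of the deposit it receives, so Bank 8 receives 603·0.9300^7 and lends 603·0.9300^8 ≈ 337.4278 billion.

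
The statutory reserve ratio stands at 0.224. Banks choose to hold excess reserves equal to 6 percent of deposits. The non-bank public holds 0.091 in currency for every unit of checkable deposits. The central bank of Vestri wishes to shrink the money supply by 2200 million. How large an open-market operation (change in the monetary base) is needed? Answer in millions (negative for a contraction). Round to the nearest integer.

-756 million

The money multiplier is m = (1 + c) / (rr + e + c) = (1 + 0.091) / (0.224 + 0.06 + 0.091) ≈ 2.90933.
ΔMB = ΔM / m = (−2200) / 2.90933 ≈ -756.1879 million.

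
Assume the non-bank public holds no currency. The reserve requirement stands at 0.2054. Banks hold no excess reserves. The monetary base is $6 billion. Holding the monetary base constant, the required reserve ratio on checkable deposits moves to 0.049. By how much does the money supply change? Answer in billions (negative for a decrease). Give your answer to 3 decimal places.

Initially m₁ = 1 / (0.2054) ≈ 4.86855, so M₁ = 4.86855 × 6 = 29.2113 billion.
After the change m₂ = 1 / (0.049) ≈ 20.40816, so M₂ = 20.40816 × 6 ≈ 122.449 billion.
ΔM = M₂ − M₁ = 122.449 − 29.2113 = 93.2377 billion.

$93.238 billion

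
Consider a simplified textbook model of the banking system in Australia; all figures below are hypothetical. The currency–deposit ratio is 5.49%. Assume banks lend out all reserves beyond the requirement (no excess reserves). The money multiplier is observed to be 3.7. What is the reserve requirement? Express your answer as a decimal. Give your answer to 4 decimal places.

Using m = 3.7. Since m = (1 + c)/(c + rr + e), the denominator satisfies c + rr + e = (1 + c)/m = (1 + 0.0549) / 3.7 ≈ 0.285108.
With c = 0.0549 and e = 0, the reserve requirement is 0.285108 − 0.0549 − 0 = 0.230208.

0.2302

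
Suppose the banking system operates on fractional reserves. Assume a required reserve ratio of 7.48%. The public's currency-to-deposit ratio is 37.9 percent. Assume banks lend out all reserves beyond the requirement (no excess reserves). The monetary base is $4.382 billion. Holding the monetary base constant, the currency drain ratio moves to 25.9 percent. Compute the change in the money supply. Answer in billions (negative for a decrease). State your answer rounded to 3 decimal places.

$3.212 billion

Initially m₁ = (1 + 0.379) / (0.0748 + 0.379) ≈ 3.03878, so M₁ = 3.03878 × 4.382 ≈ 13.3159 billion.
After the change m₂ = (1 + 0.259) / (0.0748 + 0.259) ≈ 3.77172, so M₂ = 3.77172 × 4.382 ≈ 16.5277 billion.
ΔM = M₂ − M₁ = 16.5277 − 13.3159 = 3.2118 billion.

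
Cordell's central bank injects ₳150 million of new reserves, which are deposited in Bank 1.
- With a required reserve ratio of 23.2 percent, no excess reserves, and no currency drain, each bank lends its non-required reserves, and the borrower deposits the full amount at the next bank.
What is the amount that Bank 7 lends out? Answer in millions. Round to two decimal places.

₳23.64 million

Each bank lends a fraction (1 − rr) = 0.7680 of the deposit it receives, so Bank 7 receives 150·0.7680^6 and lends 150·0.7680^7 ≈ 23.6385 million.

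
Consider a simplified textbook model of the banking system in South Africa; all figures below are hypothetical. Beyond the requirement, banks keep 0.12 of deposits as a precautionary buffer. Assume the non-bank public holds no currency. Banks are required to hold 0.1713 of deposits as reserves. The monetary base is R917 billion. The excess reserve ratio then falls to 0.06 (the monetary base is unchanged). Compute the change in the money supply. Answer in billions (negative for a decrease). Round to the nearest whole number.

R817 billion

Initially m₁ = 1 / (0.1713 + 0.12) ≈ 3.4329, so M₁ = 3.4329 × 917 = 3147.9693 billion.
After the change m₂ = 1 / (0.1713 + 0.06) ≈ 4.3234, so M₂ = 4.3234 × 917 = 3964.5578 billion.
ΔM = M₂ − M₁ = 3964.5578 − 3147.9693 = 816.5885 billion.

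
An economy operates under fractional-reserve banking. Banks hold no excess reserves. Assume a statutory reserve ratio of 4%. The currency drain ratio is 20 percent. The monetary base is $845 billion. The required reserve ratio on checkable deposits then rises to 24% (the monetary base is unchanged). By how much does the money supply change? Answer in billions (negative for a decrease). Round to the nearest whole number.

-1920 billion

Initially m₁ = (1 + 0.2) / (0.04 + 0.2) = 5, so M₁ = 5 × 845 = 4225 billion.
After the change m₂ = (1 + 0.2) / (0.24 + 0.2) ≈ 2.7273, so M₂ = 2.7273 × 845 = 2304.5685 billion.
ΔM = M₂ − M₁ = 2304.5685 − 4225 = -1920.4315 billion.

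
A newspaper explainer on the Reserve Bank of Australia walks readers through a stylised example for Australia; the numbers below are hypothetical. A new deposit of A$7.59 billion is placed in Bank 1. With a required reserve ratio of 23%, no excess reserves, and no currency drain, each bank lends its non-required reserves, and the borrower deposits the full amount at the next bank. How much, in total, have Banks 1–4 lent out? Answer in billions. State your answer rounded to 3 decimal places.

A$16.478 billion

Bank i lends (1 − rr)^i of the original deposit: Bank 1 lends 7.59·0.7700 = 5.8443, Bank 2 lends 7.59·0.7700² ≈ 4.5001, and so on.
Summing a geometric series: total = 7.59·[0.7700·(1 − 0.7700^4) / (1 − 0.7700)] ≈ 16.4776 billion.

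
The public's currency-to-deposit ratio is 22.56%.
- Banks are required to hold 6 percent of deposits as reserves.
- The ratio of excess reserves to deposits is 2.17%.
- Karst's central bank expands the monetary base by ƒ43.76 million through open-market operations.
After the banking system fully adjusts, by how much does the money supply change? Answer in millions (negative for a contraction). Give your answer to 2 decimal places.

The money multiplier is m = (1 + c) / (rr + e + c) = (1 + 0.2256) / (0.06 + 0.0217 + 0.2256) ≈ 3.98829.
The purchase adds 43.76 million of base, so ΔM = m × ΔMB = 3.98829 × (+43.76) ≈ 174.5276 million.

ƒ174.53 million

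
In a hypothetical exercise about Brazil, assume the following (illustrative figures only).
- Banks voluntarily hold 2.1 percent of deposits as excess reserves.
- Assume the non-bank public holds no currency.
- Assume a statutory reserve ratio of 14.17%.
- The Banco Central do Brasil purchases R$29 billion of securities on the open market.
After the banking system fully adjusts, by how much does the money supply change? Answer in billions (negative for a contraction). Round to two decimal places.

The money multiplier is m = 1 / (rr + e) = 1 / (0.1417 + 0.021) ≈ 6.14628.
The purchase adds 29 billion of base, so ΔM = m × ΔMB = 6.14628 × (+29) ≈ 178.2421 billion.

R$178.24 billion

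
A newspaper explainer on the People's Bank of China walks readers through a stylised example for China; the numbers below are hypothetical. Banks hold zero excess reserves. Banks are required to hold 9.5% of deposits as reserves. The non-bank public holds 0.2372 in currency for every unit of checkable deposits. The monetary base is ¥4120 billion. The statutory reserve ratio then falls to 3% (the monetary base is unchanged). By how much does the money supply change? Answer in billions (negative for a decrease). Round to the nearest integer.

¥3733 billion

Initially m₁ = (1 + 0.2372) / (0.095 + 0.2372) ≈ 3.72426, so M₁ = 3.72426 × 4120 = 15343.9512 billion.
After the change m₂ = (1 + 0.2372) / (0.03 + 0.2372) ≈ 4.63024, so M₂ = 4.63024 × 4120 = 19076.5888 billion.
ΔM = M₂ − M₁ = 19076.5888 − 15343.9512 = 3732.6376 billion.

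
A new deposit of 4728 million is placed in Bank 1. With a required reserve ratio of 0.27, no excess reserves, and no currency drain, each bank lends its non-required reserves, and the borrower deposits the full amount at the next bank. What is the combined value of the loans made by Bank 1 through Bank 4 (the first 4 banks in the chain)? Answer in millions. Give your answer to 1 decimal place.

9152.9 million

Bank i lends (1 − rr)^i of the original deposit: Bank 1 lends 4728·0.7300 = 3451.4400, Bank 2 lends 4728·0.7300² = 2519.5512, and so on.
Summing a geometric series: total = 4728·[0.7300·(1 − 0.7300^4) / (1 − 0.7300)] ≈ 9152.9324 million.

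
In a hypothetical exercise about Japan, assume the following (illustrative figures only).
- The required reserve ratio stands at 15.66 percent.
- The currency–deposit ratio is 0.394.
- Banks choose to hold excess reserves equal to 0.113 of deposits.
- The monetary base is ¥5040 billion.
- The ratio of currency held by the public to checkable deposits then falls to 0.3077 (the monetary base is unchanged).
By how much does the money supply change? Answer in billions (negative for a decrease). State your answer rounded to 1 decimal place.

Initially m₁ = (1 + 0.394) / (0.1566 + 0.113 + 0.394) ≈ 2.100663, so M₁ = 2.100663 × 5040 ≈ 10587.3415 billion.
After the change m₂ = (1 + 0.3077) / (0.1566 + 0.113 + 0.3077) ≈ 2.265200, so M₂ = 2.265200 × 5040 = 11416.608 billion.
ΔM = M₂ − M₁ = 11416.608 − 10587.3415 = 829.2665 billion.

¥829.3 billion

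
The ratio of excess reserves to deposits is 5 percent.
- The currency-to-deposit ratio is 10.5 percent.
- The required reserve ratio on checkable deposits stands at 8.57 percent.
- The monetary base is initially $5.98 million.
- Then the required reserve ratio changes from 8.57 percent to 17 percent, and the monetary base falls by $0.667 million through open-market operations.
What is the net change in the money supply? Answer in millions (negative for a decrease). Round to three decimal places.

Before: m₁ = (1 + 0.105) / (0.0857 + 0.05 + 0.105) ≈ 4.59078, MB₁ = 5.98, so M₁ = 4.59078 × 5.98 ≈ 27.4529 million.
After: m₂ = (1 + 0.105) / (0.17 + 0.05 + 0.105) = 3.4, MB₂ = 5.98 − 0.667 = 5.313, so M₂ = 3.4 × 5.313 = 18.0642 million.
ΔM = M₂ − M₁ = 18.0642 − 27.4529 = -9.3887 million.

-9.389 million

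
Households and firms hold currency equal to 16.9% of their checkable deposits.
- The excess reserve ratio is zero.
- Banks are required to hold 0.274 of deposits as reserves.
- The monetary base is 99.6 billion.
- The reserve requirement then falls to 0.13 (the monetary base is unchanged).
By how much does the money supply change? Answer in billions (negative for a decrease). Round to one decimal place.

Initially m₁ = (1 + 0.169) / (0.274 + 0.169) ≈ 2.6388, so M₁ = 2.6388 × 99.6 ≈ 262.8245 billion.
After the change m₂ = (1 + 0.169) / (0.13 + 0.169) ≈ 3.9097, so M₂ = 3.9097 × 99.6 ≈ 389.4061 billion.
ΔM = M₂ − M₁ = 389.4061 − 262.8245 = 126.5816 billion.

126.6 billion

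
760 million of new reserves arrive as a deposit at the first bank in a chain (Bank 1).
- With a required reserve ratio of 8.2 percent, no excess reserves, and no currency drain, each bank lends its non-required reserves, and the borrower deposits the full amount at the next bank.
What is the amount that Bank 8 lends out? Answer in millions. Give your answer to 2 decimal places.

383.31 million

Each bank lends a fraction (1 − rr) = 0.9180 of the deposit it receives, so Bank 8 receives 760·0.9180^7 and lends 760·0.9180^8 ≈ 383.3143 million.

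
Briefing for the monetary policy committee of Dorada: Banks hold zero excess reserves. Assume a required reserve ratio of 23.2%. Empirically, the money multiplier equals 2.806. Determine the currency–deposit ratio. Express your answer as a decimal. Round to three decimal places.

Using m = 2.806. From m = (1 + c)/(c + rr + e), rearranging gives 1 + c = m·(c + rr + e), so c·(1 − m) = m·(rr + e) − 1.
Hence c = [m·(rr + e) − 1]/(1 − m) = [2.806 × (0.232 + 0) − 1] / (1 − 2.806) ≈ 0.193249.

0.193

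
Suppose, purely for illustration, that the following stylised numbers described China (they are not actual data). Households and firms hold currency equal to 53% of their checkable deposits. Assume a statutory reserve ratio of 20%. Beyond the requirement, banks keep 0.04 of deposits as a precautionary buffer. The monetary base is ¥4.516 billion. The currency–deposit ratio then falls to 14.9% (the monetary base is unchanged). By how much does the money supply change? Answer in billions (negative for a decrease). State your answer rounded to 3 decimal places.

¥4.366 billion

Initially m₁ = (1 + 0.53) / (0.2 + 0.04 + 0.53) ≈ 1.98701, so M₁ = 1.98701 × 4.516 ≈ 8.9733 billion.
After the change m₂ = (1 + 0.149) / (0.2 + 0.04 + 0.149) ≈ 2.95373, so M₂ = 2.95373 × 4.516 ≈ 13.339 billion.
ΔM = M₂ − M₁ = 13.339 − 8.9733 = 4.3657 billion.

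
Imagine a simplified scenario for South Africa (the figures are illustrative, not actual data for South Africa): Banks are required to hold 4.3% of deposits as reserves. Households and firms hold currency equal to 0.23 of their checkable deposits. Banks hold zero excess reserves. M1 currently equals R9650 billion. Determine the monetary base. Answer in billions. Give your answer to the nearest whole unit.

The money multiplier is m = (1 + c) / (rr + c) = (1 + 0.23) / (0.043 + 0.23) ≈ 4.50549.
MB = M / m = 9650 / 4.50549 ≈ 2141.8314 billion.

R2142 billion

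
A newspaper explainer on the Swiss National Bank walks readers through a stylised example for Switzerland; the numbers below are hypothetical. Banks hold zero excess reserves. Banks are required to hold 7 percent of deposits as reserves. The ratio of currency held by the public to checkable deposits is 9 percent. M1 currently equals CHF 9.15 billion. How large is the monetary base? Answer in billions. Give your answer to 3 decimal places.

CHF 1.343 billion

The money multiplier is m = (1 + c) / (rr + c) = (1 + 0.09) / (0.07 + 0.09) = 6.81250.
MB = M / m = 9.15 / 6.81250 ≈ 1.3431 billion.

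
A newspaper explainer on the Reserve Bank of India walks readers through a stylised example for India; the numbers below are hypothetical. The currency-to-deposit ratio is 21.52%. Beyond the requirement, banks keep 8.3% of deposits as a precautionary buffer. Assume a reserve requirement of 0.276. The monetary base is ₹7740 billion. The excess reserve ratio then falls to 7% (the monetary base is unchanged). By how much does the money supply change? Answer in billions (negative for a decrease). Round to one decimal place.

Initially m₁ = (1 + 0.2152) / (0.276 + 0.083 + 0.2152) ≈ 2.116336, so M₁ = 2.116336 × 7740 ≈ 16380.4406 billion.
After the change m₂ = (1 + 0.2152) / (0.276 + 0.07 + 0.2152) ≈ 2.165360, so M₂ = 2.165360 × 7740 = 16759.8864 billion.
ΔM = M₂ − M₁ = 16759.8864 − 16380.4406 = 379.4458 billion.

₹379.4 billion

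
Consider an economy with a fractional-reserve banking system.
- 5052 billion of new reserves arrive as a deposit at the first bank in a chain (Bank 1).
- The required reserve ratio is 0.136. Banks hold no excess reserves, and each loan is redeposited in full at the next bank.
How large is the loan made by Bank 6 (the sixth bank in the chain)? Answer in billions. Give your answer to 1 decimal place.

2101.6 billion

Each bank lends a fraction (1 − rr) = 0.8640 of the deposit it receives, so Bank 6 receives 5052·0.8640^5 and lends 5052·0.8640^6 ≈ 2101.5794 billion.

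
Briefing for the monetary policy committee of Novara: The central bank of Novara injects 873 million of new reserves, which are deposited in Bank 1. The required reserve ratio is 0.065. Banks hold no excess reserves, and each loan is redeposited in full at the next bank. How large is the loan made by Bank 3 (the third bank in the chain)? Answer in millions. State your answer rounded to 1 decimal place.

Each bank lends a fraction (1 − rr) = 0.9350 of the deposit it receives, so Bank 3 receives 873·0.9350^2 and lends 873·0.9350^3 ≈ 713.5905 million.

713.6 million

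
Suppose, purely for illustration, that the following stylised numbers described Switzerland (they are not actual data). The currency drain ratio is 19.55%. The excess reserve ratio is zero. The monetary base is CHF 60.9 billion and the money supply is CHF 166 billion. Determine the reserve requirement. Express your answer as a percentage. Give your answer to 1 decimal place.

24.3%

Using m = M/MB = 166/60.9 ≈ 2.725780. Since m = (1 + c)/(c + rr + e), the denominator satisfies c + rr + e = (1 + c)/m = (1 + 0.1955) / 2.725780 ≈ 0.438590.
With c = 0.1955 and e = 0, the reserve requirement is 0.438590 − 0.1955 − 0 = 0.24309.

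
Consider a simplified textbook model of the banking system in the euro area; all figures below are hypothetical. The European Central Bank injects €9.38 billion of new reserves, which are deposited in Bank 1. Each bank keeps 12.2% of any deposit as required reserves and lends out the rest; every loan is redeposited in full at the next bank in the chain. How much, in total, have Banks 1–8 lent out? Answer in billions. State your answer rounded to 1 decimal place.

€43.7 billion

Bank i lends (1 − rr)^i of the original deposit: Bank 1 lends 9.38·0.8780 ≈ 8.2356, Bank 2 lends 9.38·0.8780² ≈ 7.2309, and so on.
Summing a geometric series: total = 9.38·[0.8780·(1 − 0.8780^8) / (1 − 0.8780)] ≈ 43.6659 billion.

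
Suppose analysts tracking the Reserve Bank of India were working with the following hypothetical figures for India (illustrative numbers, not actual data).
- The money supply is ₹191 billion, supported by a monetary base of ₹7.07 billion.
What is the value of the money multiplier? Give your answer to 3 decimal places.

The money multiplier is m = M / MB = 191 / 7.07 ≈ 27.01556.

27.016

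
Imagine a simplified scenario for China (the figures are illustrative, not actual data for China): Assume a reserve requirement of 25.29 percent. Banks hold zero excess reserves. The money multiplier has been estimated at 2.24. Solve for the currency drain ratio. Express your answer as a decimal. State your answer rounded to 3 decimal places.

Using m = 2.24. From m = (1 + c)/(c + rr + e), rearranging gives 1 + c = m·(c + rr + e), so c·(1 − m) = m·(rr + e) − 1.
Hence c = [m·(rr + e) − 1]/(1 − m) = [2.24 × (0.2529 + 0) − 1] / (1 − 2.24) = 0.349600.

0.350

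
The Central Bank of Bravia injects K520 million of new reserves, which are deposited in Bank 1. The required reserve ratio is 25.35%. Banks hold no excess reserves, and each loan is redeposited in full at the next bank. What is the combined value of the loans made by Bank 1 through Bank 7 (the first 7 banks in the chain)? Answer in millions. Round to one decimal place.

K1333.5 million

Bank i lends (1 − rr)^i of the original deposit: Bank 1 lends 520·0.7465 = 388.1800, Bank 2 lends 520·0.7465² ≈ 289.7764, and so on.
Summing a geometric series: total = 520·[0.7465·(1 − 0.7465^7) / (1 − 0.7465)] ≈ 1333.4649 million.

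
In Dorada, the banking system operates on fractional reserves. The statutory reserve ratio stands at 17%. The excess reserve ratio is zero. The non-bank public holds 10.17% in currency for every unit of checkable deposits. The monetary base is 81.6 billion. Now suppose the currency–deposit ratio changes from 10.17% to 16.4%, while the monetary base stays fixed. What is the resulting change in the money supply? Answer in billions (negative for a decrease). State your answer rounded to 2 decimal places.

-46.50 billion

Initially m₁ = (1 + 0.1017) / (0.17 + 0.1017) ≈ 4.05484, so M₁ = 4.05484 × 81.6 ≈ 330.8749 billion.
After the change m₂ = (1 + 0.164) / (0.17 + 0.164) ≈ 3.48503, so M₂ = 3.48503 × 81.6 ≈ 284.3784 billion.
ΔM = M₂ − M₁ = 284.3784 − 330.8749 = -46.4965 billion.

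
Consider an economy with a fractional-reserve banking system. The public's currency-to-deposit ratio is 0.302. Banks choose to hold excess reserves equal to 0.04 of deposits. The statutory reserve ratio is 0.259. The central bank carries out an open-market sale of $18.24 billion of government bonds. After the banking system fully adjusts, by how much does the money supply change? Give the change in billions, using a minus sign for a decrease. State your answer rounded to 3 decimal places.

-39.515 billion

The money multiplier is m = (1 + c) / (rr + e + c) = (1 + 0.302) / (0.259 + 0.04 + 0.302) ≈ 2.166389.
The sale removes 18.24 billion of base, so ΔM = m × ΔMB = 2.166389 × (−18.24) ≈ -39.5149 billion.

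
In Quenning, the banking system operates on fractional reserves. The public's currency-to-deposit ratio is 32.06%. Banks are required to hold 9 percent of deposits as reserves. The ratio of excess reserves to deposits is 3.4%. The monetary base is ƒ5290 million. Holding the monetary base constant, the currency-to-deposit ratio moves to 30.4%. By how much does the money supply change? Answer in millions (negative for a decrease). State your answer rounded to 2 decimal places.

ƒ404.25 million

Initially m₁ = (1 + 0.3206) / (0.09 + 0.034 + 0.3206) ≈ 2.9703104, so M₁ = 2.9703104 × 5290 ≈ 15712.942 million.
After the change m₂ = (1 + 0.304) / (0.09 + 0.034 + 0.304) ≈ 3.0467290, so M₂ = 3.0467290 × 5290 ≈ 16117.1964 million.
ΔM = M₂ − M₁ = 16117.1964 − 15712.942 = 404.2544 million.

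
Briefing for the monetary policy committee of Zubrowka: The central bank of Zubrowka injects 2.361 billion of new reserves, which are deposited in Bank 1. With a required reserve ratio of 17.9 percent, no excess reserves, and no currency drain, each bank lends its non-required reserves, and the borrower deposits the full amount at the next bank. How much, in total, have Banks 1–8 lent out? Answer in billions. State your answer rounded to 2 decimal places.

8.59 billion

Bank i lends (1 − rr)^i of the original deposit: Bank 1 lends 2.361·0.8210 ≈ 1.9384, Bank 2 lends 2.361·0.8210² ≈ 1.5914, and so on.
Summing a geometric series: total = 2.361·[0.8210·(1 − 0.8210^8) / (1 − 0.8210)] ≈ 8.5937 billion.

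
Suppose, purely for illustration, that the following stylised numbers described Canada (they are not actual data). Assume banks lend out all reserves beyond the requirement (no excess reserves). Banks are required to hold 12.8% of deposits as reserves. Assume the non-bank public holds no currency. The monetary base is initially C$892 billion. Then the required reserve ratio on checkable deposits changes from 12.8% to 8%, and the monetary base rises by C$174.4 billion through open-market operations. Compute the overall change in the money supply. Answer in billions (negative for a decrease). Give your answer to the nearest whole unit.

C$6361 billion

Before: m₁ = 1 / (0.128) = 7.81250, MB₁ = 892, so M₁ = 7.81250 × 892 = 6968.75 billion.
After: m₂ = 1 / (0.08) = 12.5, MB₂ = 892 + 174.4 = 1066.4, so M₂ = 12.5 × 1066.4 = 13330 billion.
ΔM = M₂ − M₁ = 13330 − 6968.75 = 6361.25 billion.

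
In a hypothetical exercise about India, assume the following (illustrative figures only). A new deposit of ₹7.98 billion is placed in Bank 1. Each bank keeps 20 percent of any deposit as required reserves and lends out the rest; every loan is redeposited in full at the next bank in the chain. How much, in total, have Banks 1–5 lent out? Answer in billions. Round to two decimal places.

Bank i lends (1 − rr)^i of the original deposit: Bank 1 lends 7.98·0.8000 = 6.3840, Bank 2 lends 7.98·0.8000² = 5.1072, and so on.
Summing a geometric series: total = 7.98·[0.8000·(1 − 0.8000^5) / (1 − 0.8000)] ≈ 21.4605 billion.

₹21.46 billion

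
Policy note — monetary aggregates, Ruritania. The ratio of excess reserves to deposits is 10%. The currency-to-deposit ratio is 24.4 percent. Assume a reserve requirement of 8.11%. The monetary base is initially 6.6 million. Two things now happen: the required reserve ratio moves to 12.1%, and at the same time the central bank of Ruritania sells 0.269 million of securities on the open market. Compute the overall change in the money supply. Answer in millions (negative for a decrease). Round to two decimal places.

Before: m₁ = (1 + 0.244) / (0.0811 + 0.1 + 0.244) ≈ 2.9264, MB₁ = 6.6, so M₁ = 2.9264 × 6.6 ≈ 19.3142 million.
After: m₂ = (1 + 0.244) / (0.121 + 0.1 + 0.244) ≈ 2.6753, MB₂ = 6.6 − 0.269 = 6.331, so M₂ = 2.6753 × 6.331 ≈ 16.9373 million.
ΔM = M₂ − M₁ = 16.9373 − 19.3142 = -2.3769 million.

-2.38 million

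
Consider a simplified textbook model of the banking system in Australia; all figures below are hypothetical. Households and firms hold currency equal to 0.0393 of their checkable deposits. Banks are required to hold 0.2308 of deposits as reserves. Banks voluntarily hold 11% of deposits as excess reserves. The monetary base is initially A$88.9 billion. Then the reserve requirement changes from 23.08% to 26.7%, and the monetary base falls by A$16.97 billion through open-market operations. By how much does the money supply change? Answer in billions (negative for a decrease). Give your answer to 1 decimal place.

Before: m₁ = (1 + 0.0393) / (0.2308 + 0.11 + 0.0393) ≈ 2.7343, MB₁ = 88.9, so M₁ = 2.7343 × 88.9 ≈ 243.0793 billion.
After: m₂ = (1 + 0.0393) / (0.267 + 0.11 + 0.0393) ≈ 2.4965, MB₂ = 88.9 − 16.97 = 71.93, so M₂ = 2.4965 × 71.93 ≈ 179.5732 billion.
ΔM = M₂ − M₁ = 179.5732 − 243.0793 = -63.5061 billion.

-63.5 billion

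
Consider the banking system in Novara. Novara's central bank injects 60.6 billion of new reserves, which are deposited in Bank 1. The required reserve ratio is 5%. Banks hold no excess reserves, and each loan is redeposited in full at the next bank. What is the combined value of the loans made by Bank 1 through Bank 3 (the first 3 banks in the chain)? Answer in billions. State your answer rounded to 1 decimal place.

164.2 billion

Bank i lends (1 − rr)^i of the original deposit: Bank 1 lends 60.6·0.9500 = 57.5700, Bank 2 lends 60.6·0.9500² = 54.6915, and so on.
Summing a geometric series: total = 60.6·[0.9500·(1 − 0.9500^3) / (1 − 0.9500)] ≈ 164.2184 billion.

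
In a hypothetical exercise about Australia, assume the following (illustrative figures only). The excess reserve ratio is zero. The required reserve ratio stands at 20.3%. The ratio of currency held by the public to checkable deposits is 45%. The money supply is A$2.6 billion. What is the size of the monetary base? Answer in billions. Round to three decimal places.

The money multiplier is m = (1 + c) / (rr + c) = (1 + 0.45) / (0.203 + 0.45) ≈ 2.22052.
MB = M / m = 2.6 / 2.22052 ≈ 1.1709 billion.

A$1.171 billion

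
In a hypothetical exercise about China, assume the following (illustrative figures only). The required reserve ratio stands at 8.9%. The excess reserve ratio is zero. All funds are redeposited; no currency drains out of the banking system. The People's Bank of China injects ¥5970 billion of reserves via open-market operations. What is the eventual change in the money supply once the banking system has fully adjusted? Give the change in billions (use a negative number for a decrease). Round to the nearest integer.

The simple money multiplier is m = 1/rr = 1/0.089 ≈ 11.23596.
An open-market purchase increases the monetary base by 5970 billion, so ΔM = m × ΔMB = 11.23596 × 5970 = 67078.6812 billion.

¥67079 billion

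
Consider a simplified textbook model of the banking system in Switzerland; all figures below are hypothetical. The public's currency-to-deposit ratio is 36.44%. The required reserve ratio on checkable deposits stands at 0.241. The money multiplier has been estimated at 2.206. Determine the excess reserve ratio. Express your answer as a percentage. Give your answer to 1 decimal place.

Using m = 2.206. Since m = (1 + c)/(c + rr + e), the denominator satisfies c + rr + e = (1 + c)/m = (1 + 0.3644) / 2.206 ≈ 0.618495.
With c = 0.3644 and rr = 0.241, the excess reserve ratio is 0.618495 − 0.3644 − 0.241 = 0.013095.

1.3%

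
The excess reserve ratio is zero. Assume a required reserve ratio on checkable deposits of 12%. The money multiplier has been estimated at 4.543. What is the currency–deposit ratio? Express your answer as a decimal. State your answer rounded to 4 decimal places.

0.1284

Using m = 4.543. From m = (1 + c)/(c + rr + e), rearranging gives 1 + c = m·(c + rr + e), so c·(1 − m) = m·(rr + e) − 1.
Hence c = [m·(rr + e) − 1]/(1 − m) = [4.543 × (0.12 + 0) − 1] / (1 − 4.543) ≈ 0.128377.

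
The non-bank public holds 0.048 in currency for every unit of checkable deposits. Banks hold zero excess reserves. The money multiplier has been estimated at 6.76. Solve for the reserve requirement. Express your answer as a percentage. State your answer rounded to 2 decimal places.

10.70%

Using m = 6.76. Since m = (1 + c)/(c + rr + e), the denominator satisfies c + rr + e = (1 + c)/m = (1 + 0.048) / 6.76 ≈ 0.155030.
With c = 0.048 and e = 0, the reserve requirement is 0.155030 − 0.048 − 0 = 0.10703.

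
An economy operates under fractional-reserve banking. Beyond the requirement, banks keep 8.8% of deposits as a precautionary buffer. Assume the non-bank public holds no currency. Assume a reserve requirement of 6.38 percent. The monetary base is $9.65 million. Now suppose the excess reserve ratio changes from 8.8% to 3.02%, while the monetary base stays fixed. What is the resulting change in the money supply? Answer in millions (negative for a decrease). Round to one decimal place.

Initially m₁ = 1 / (0.0638 + 0.088) ≈ 6.5876, so M₁ = 6.5876 × 9.65 ≈ 63.5703 million.
After the change m₂ = 1 / (0.0638 + 0.0302) ≈ 10.6383, so M₂ = 10.6383 × 9.65 ≈ 102.6596 million.
ΔM = M₂ − M₁ = 102.6596 − 63.5703 = 39.0893 million.

$39.1 million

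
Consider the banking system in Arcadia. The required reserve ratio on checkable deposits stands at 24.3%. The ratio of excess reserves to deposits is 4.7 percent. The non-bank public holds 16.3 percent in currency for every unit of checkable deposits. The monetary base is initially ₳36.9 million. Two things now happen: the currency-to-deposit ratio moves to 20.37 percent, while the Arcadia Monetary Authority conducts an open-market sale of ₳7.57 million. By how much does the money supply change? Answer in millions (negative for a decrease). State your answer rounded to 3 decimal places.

-23.224 million

Before: m₁ = (1 + 0.163) / (0.243 + 0.047 + 0.163) ≈ 2.567329, MB₁ = 36.9, so M₁ = 2.567329 × 36.9 ≈ 94.7344 million.
After: m₂ = (1 + 0.2037) / (0.243 + 0.047 + 0.2037) ≈ 2.438120, MB₂ = 36.9 − 7.57 = 29.33, so M₂ = 2.438120 × 29.33 ≈ 71.5101 million.
ΔM = M₂ − M₁ = 71.5101 − 94.7344 = -23.2243 million.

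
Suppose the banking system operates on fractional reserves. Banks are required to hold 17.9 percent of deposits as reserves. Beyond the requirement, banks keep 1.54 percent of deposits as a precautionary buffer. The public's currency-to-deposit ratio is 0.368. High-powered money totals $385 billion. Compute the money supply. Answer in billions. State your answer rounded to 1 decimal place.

The money multiplier is m = (1 + c) / (rr + e + c) = (1 + 0.368) / (0.179 + 0.0154 + 0.368) ≈ 2.43243.
So M = m × MB = 2.43243 × 385 ≈ 936.4855 billion.

$936.5 billion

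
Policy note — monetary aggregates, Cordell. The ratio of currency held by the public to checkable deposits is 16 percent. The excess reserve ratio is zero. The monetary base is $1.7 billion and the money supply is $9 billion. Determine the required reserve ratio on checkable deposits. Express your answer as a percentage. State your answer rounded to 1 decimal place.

5.9%

Using m = M/MB = 9/1.7 ≈ 5.294118. Since m = (1 + c)/(c + rr + e), the denominator satisfies c + rr + e = (1 + c)/m = (1 + 0.16) / 5.294118 ≈ 0.219111.
With c = 0.16 and e = 0, the required reserve ratio on checkable deposits is 0.219111 − 0.16 − 0 = 0.059111.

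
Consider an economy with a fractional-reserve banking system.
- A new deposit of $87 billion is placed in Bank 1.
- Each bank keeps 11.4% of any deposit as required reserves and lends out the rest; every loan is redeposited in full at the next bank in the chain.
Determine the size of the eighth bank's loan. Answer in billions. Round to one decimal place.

Each bank lends a fraction (1 − rr) = 0.8860 of the deposit it receives, so Bank 8 receives 87·0.8860^7 and lends 87·0.8860^8 ≈ 33.0361 billion.

$33.0 billion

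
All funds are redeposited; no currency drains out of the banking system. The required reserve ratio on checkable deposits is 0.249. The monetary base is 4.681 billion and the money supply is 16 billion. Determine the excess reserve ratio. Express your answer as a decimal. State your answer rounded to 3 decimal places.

Using m = M/MB = 16/4.681 ≈ 3.418073. Since m = (1 + c)/(c + rr + e), the denominator satisfies c + rr + e = (1 + c)/m = (1 + 0) / 3.418073 ≈ 0.292563.
With c = 0 and rr = 0.249, the excess reserve ratio is 0.292563 − 0 − 0.249 = 0.043563.

0.044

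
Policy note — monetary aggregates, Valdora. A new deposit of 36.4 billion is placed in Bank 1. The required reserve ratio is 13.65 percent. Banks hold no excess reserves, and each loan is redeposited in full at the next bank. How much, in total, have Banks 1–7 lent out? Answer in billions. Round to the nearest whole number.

Bank i lends (1 − rr)^i of the original deposit: Bank 1 lends 36.4·0.8635 = 31.4314, Bank 2 lends 36.4·0.8635² ≈ 27.1410, and so on.
Summing a geometric series: total = 36.4·[0.8635·(1 − 0.8635^7) / (1 − 0.8635)] ≈ 147.8401 billion.

148 billion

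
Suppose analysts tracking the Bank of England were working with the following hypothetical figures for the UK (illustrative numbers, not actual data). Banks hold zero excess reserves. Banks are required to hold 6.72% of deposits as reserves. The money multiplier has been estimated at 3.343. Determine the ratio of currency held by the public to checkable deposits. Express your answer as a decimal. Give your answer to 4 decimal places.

Using m = 3.343. From m = (1 + c)/(c + rr + e), rearranging gives 1 + c = m·(c + rr + e), so c·(1 − m) = m·(rr + e) − 1.
Hence c = [m·(rr + e) − 1]/(1 − m) = [3.343 × (0.0672 + 0) − 1] / (1 − 3.343) ≈ 0.330922.

0.3309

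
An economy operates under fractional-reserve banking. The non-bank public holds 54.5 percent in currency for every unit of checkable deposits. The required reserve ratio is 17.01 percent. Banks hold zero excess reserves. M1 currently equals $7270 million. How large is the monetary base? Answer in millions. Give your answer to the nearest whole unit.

The money multiplier is m = (1 + c) / (rr + c) = (1 + 0.545) / (0.1701 + 0.545) ≈ 2.16054.
MB = M / m = 7270 / 2.16054 ≈ 3364.8995 million.

$3365 million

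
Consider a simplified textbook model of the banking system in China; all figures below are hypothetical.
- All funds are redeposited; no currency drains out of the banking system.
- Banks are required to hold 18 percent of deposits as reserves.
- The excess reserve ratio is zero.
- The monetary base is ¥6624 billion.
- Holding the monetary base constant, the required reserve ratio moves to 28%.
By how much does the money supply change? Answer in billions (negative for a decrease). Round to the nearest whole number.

Initially m₁ = 1 / (0.18) ≈ 5.55556, so M₁ = 5.55556 × 6624 ≈ 36800.0294 billion.
After the change m₂ = 1 / (0.28) ≈ 3.57143, so M₂ = 3.57143 × 6624 ≈ 23657.1523 billion.
ΔM = M₂ − M₁ = 23657.1523 − 36800.0294 = -13142.8771 billion.

-13143 billion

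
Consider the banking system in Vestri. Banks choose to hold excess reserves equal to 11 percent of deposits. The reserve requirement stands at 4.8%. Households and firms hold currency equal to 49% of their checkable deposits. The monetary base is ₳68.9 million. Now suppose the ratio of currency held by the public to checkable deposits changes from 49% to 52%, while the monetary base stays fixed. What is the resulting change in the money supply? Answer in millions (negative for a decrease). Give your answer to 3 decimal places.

Initially m₁ = (1 + 0.49) / (0.048 + 0.11 + 0.49) ≈ 2.299383, so M₁ = 2.299383 × 68.9 ≈ 158.4275 million.
After the change m₂ = (1 + 0.52) / (0.048 + 0.11 + 0.52) ≈ 2.241888, so M₂ = 2.241888 × 68.9 ≈ 154.4661 million.
ΔM = M₂ − M₁ = 154.4661 − 158.4275 = -3.9614 million.

-3.961 million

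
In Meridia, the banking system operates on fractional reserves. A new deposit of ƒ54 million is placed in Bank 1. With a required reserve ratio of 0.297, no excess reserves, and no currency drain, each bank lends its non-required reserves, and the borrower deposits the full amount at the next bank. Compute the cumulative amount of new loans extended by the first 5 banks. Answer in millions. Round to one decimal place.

Bank i lends (1 − rr)^i of the original deposit: Bank 1 lends 54·0.7030 = 37.9620, Bank 2 lends 54·0.7030² ≈ 26.6873, and so on.
Summing a geometric series: total = 54·[0.7030·(1 − 0.7030^5) / (1 − 0.7030)] ≈ 105.8715 million.

ƒ105.9 million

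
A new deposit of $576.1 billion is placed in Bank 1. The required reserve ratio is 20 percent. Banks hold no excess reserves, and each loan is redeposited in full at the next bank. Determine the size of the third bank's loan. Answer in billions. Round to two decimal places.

$294.96 billion

Each bank lends a fraction (1 − rr) = 0.8000 of the deposit it receives, so Bank 3 receives 576.1·0.8000^2 and lends 576.1·0.8000^3 = 294.9632 billion.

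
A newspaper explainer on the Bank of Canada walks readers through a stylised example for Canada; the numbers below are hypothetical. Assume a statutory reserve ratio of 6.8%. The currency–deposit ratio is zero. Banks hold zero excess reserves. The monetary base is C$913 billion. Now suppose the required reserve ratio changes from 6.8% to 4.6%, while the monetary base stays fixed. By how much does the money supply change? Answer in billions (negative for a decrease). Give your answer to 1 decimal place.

C$6421.4 billion

Initially m₁ = 1 / (0.068) ≈ 14.70588, so M₁ = 14.70588 × 913 ≈ 13426.4684 billion.
After the change m₂ = 1 / (0.046) ≈ 21.73913, so M₂ = 21.73913 × 913 ≈ 19847.8257 billion.
ΔM = M₂ − M₁ = 19847.8257 − 13426.4684 = 6421.3573 billion.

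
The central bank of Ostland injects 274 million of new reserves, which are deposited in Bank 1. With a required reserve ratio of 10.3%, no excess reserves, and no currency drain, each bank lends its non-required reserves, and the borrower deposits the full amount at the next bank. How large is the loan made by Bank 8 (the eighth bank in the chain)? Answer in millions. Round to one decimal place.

114.8 million

Each bank lends a fraction (1 − rr) = 0.8970 of the deposit it receives, so Bank 8 receives 274·0.8970^7 and lends 274·0.8970^8 ≈ 114.8392 million.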